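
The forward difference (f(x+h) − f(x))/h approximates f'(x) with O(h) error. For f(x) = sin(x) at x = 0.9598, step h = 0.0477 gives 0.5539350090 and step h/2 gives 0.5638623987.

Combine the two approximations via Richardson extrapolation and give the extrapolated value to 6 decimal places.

With r = 1 the leading error scales as h^1, so the weight is 2^1 = 2.
Top: 2(0.5638623987) − (0.5539350090) = 0.5737897884
0.5737897884 ÷ 1 = 0.5737897884

0.573790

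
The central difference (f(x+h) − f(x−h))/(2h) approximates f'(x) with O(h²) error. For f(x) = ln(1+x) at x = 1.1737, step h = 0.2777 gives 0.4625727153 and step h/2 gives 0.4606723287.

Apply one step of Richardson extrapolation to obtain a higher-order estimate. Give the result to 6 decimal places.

With r = 2 the leading error scales as h^2, so the weight is 2^2 = 4.
2^2×A(h/2) = 1.8426893148; minus A(h) gives 1.3801165995.
Extrapolated: 1.3801165995 / 3 = 0.4600388665
Shift from A(h/2): −0.0006334622.

0.460039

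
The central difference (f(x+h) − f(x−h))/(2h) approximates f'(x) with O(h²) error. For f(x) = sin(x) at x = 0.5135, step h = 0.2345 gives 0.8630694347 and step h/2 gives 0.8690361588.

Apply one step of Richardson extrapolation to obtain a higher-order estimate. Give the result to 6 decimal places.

With r = 2 the leading error scales as h^2, so the weight is 2^2 = 4.
Numerator 4*A(h/2) − A(h) = 4*0.8690361588 − 0.8630694347 = 2.6130752005
Divide by 2^2 − 1 = 3.
Extrapolated: 2.6130752005 / 3 = 0.8710250668
Correction |R − A(h/2)| = 1.989e-03; gap |A(h/2) − A(h)| = 5.967e-03.

0.871025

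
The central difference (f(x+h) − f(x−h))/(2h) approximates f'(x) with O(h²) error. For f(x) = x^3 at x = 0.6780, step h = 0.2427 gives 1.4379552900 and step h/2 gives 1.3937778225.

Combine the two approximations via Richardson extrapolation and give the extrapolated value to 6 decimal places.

1.379052

Order 2 gives 2^r = 4 and 2^r − 1 = 3.
A(h/2) − A(h) = 1.3937778225 − 1.4379552900 = -0.0441774675
Correction (A(h/2) − A(h))/(4 − 1) = (-0.0441774675)/3 = -0.0147258225
R = 1.3937778225 − 0.0147258225 = 1.3790520000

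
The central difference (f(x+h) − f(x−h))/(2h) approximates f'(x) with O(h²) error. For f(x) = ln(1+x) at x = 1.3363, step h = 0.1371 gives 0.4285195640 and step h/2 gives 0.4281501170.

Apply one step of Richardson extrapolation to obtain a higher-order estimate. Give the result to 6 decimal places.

r = 2: numerator weight 4, denominator 3.
4 × 0.4281501170 − 0.4285195640 = 1.2840809040
Divide by 2^2 − 1 = 3.
1.2840809040 ÷ 3 = 0.4280269680
Correction |R − A(h/2)| = 1.231e-04; gap |A(h/2) − A(h)| = 3.694e-04.

0.428027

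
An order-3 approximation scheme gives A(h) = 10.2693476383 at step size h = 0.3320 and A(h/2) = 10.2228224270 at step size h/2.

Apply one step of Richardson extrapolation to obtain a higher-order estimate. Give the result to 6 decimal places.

10.216176

Leading term ∝ h^3; use weight 8 = 2^3.
8 × 10.2228224270 − 10.2693476383 = 71.5132317777
Denominator 8 − 1 = 7.
R = 71.5132317777/7 = 10.2161759682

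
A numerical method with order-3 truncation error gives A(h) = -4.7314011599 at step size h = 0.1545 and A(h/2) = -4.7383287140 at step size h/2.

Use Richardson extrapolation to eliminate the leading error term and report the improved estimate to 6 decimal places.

Order 3 gives 2^r = 8 and 2^r − 1 = 7.
2^3 × A(h/2) = -37.9066297120; minus A(h) gives -33.1752285521.
Divide by 2^3 − 1 = 7.
(-33.1752285521) ÷ 7 = -4.7393183646
Gap between inputs: 6.928e-03; correction applied: −0.0009896506.

-4.739318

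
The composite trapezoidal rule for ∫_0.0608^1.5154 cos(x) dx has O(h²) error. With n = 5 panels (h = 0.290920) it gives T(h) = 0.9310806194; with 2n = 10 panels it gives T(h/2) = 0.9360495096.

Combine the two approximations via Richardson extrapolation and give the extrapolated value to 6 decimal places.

0.937706

With r = 2 the leading error scales as h^2, so the weight is 2^2 = 4.
4 × 0.9360495096 = 3.7441980384; 3.7441980384 − 0.9310806194 = 2.8131174190
Denominator 4 − 1 = 3.
R = 2.8131174190/3 = 0.9377058063
Gap between inputs: 4.969e-03; correction applied: +0.0016562967.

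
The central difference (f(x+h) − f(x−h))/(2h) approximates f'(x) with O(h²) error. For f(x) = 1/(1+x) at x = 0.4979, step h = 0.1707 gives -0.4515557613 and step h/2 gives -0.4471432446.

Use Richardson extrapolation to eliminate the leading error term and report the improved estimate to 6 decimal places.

Method order is 2; weight 2^2 = 4.
Weighted: (-1.7885729784) − (-0.4515557613) = -1.3370172171
R = (-1.3370172171)/3 = -0.4456724057
Gap between inputs: 4.413e-03; correction applied: +0.0014708389.

-0.445672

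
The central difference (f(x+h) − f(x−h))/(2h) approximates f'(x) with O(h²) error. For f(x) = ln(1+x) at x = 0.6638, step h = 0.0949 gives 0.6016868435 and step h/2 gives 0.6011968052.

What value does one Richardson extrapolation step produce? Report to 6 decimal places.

0.601033

Error is O(h^2); halving h shrinks it by 2^2 = 4.
Weighted: 2.4047872208 − 0.6016868435 = 1.8031003773
Denominator 4 − 1 = 3.
1.8031003773 ÷ 3 = 0.6010334591
Correction |R − A(h/2)| = 1.633e-04; gap |A(h/2) − A(h)| = 4.900e-04.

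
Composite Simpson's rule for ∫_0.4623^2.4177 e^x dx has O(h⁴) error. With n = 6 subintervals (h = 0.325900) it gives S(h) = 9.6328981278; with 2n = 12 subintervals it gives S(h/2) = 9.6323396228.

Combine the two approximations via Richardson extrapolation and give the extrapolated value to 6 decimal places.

9.632302

Leading term ∝ h^4; use weight 16 = 2^4.
16×9.6323396228 = 154.1174339648; subtract 9.6328981278 → 144.4845358370
R = 144.4845358370/15 = 9.6323023891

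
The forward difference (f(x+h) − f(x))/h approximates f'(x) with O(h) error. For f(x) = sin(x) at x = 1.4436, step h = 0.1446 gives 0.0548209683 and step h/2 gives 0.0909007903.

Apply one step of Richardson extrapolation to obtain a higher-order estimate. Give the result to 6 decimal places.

r = 1: numerator weight 2, denominator 1.
Weighted: 0.1818015806 − 0.0548209683 = 0.1269806123
Denominator 2 − 1 = 1.
Result: 0.1269806123
Correction |R − A(h/2)| = 3.608e-02; gap |A(h/2) − A(h)| = 3.608e-02.

0.126981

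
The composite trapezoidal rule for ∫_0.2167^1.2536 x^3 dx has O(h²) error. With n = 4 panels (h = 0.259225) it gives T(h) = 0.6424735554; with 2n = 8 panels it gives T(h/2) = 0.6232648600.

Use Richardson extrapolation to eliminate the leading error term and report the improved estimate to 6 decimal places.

Error is O(h^2); halving h shrinks it by 2^2 = 4.
4×0.6232648600 = 2.4930594400; subtract 0.6424735554 → 1.8505858846
Divide by 2^2 − 1 = 3.
Result: 0.6168619615

0.616862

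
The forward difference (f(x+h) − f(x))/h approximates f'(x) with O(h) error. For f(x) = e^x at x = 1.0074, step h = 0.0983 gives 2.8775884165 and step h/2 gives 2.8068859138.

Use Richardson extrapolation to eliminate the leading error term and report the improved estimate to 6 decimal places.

Order 1 gives 2^r = 2 and 2^r − 1 = 1.
Top: 2(2.8068859138) − (2.8775884165) = 2.7361834111
Denominator 2 − 1 = 1.
Result: 2.7361834111
Correction |R − A(h/2)| = 7.070e-02; gap |A(h/2) − A(h)| = 7.070e-02.

2.736183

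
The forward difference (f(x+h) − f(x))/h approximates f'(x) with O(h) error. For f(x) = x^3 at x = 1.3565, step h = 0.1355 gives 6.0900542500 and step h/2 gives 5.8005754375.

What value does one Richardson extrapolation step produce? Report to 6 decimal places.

r = 1: numerator weight 2, denominator 1.
2×5.8005754375 − 6.0900542500 = 5.5110966250
R = 5.5110966250/1 = 5.5110966250
Correction |R − A(h/2)| = 2.895e-01; gap |A(h/2) − A(h)| = 2.895e-01.

5.511097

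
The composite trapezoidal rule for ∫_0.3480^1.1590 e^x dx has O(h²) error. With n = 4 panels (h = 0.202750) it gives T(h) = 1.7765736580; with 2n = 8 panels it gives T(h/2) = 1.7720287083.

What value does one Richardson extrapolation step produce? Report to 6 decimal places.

The method has order 2: 2^2 = 4.
4×1.7720287083 = 7.0881148332; 7.0881148332 − 1.7765736580 = 5.3115411752
Divide by 2^2 − 1 = 3.
Extrapolated: 5.3115411752 / 3 = 1.7705137251

1.770514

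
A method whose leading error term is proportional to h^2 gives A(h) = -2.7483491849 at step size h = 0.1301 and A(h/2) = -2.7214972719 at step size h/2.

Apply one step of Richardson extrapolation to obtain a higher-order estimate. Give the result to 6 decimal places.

-2.712547

Method order is 2; weight 2^2 = 4.
Numerator 4 × A(h/2) − A(h) = 4 × (-2.7214972719) − (-2.7483491849) = -8.1376399027
Denominator 4 − 1 = 3.
Extrapolated: (-8.1376399027) / 3 = -2.7125466342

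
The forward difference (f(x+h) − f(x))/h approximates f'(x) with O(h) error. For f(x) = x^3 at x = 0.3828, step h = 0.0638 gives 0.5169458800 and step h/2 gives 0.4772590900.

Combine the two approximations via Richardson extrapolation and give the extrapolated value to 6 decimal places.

0.437572

r = 1: numerator weight 2, denominator 1.
2*0.4772590900 = 0.9545181800; 0.9545181800 − 0.5169458800 = 0.4375723000
Divide by 2^1 − 1 = 1.
(2*0.4772590900 − 0.5169458800)/(2 − 1) = 0.4375723000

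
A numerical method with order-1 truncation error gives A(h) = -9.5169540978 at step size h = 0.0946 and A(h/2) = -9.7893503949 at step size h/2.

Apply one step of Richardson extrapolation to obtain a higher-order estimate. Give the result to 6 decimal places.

The method has order 1: 2^1 = 2.
Weighted: (-19.5787007898) − (-9.5169540978) = -10.0617466920
Divide by 2^1 − 1 = 1.
(2×(-9.7893503949) − (-9.5169540978))/(2 − 1) = -10.0617466920
Gap between inputs: 2.724e-01; correction applied: −0.2723962971.

-10.061747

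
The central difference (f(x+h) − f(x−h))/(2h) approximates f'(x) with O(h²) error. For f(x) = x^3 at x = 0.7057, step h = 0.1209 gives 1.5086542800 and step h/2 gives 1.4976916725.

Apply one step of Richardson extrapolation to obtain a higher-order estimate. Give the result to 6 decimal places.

With r = 2 the leading error scales as h^2, so the weight is 2^2 = 4.
Difference of the inputs: 1.4976916725 − 1.5086542800 = -0.0109626075
Divide by 2^2 − 1 = 3: (-0.0109626075)/3 = -0.0036542025
R = 1.4976916725 − 0.0036542025 = 1.4940374700

1.494037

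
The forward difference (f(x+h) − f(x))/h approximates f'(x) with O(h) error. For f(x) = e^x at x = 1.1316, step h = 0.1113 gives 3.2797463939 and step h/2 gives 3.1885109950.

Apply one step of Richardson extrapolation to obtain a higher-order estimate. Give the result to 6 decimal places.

3.097276

Order 1 gives 2^r = 2 and 2^r − 1 = 1.
2^1 × A(h/2) = 6.3770219900; minus A(h) gives 3.0972755961.
3.0972755961 ÷ 1 = 3.0972755961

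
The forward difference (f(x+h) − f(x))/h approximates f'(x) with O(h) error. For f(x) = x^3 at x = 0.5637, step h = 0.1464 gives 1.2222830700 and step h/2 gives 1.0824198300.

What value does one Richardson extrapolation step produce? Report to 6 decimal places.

Order 1 gives 2^r = 2 and 2^r − 1 = 1.
2·1.0824198300 = 2.1648396600; 2.1648396600 − 1.2222830700 = 0.9425565900
Divide by 2^1 − 1 = 1.
0.9425565900 ÷ 1 = 0.9425565900
Shift from A(h/2): −0.1398632400.

0.942557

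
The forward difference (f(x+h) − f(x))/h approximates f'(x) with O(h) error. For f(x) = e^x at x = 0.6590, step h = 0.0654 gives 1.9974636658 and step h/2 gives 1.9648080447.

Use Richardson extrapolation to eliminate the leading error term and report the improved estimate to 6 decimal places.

1.932152

Error is O(h^1); halving h shrinks it by 2^1 = 2.
Numerator 2 × A(h/2) − A(h) = 2 × 1.9648080447 − 1.9974636658 = 1.9321524236
Denominator 2 − 1 = 1.
(2 × 1.9648080447 − 1.9974636658)/(2 − 1) = 1.9321524236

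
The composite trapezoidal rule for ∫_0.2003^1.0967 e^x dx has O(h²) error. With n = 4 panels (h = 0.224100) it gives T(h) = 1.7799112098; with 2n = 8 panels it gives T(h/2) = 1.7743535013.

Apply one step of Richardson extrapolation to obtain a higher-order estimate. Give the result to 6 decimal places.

1.772501

r = 2, so 2^r = 4.
A(h/2) − A(h) = 1.7743535013 − 1.7799112098 = -0.0055577085
Correction (A(h/2) − A(h))/(4 − 1) = (-0.0055577085)/3 = -0.0018525695
R = A(h/2) + (A(h/2) − A(h))/3 = 1.7743535013 − 0.0018525695 = 1.7725009318
Gap between inputs: 5.558e-03; correction applied: −0.0018525695.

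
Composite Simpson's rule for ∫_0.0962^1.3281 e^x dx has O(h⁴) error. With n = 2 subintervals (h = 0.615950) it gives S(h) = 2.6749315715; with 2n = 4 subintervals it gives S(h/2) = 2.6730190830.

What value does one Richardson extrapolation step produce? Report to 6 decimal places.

Order 4 gives 2^r = 16 and 2^r − 1 = 15.
Top: 16(2.6730190830) − (2.6749315715) = 40.0933737565
(16·2.6730190830 − 2.6749315715)/(16 − 1) = 2.6728915838

2.672892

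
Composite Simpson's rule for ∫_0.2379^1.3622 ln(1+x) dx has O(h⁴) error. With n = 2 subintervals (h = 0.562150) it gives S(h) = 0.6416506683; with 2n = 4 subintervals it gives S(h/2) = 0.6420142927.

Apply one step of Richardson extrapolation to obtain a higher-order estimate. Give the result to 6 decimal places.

The method has order 4: 2^4 = 16.
Top: 16(0.6420142927) − (0.6416506683) = 9.6305780149
R = 9.6305780149/15 = 0.6420385343

0.642039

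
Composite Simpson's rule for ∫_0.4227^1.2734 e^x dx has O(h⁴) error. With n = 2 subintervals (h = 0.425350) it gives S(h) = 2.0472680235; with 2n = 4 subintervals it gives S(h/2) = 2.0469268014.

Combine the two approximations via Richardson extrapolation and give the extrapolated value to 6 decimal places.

2.046904

r = 4: numerator weight 16, denominator 15.
Weighted: 32.7508288224 − 2.0472680235 = 30.7035607989
Denominator 16 − 1 = 15.
30.7035607989 ÷ 15 = 2.0469040533
Shift from A(h/2): −0.0000227481.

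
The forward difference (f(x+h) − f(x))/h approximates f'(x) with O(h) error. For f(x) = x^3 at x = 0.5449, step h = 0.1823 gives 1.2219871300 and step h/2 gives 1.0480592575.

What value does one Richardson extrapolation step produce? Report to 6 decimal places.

Error is O(h^1); halving h shrinks it by 2^1 = 2.
2 × 1.0480592575 − 1.2219871300 = 0.8741313850
Divide by 2^1 − 1 = 1.
0.8741313850 ÷ 1 = 0.8741313850

0.874131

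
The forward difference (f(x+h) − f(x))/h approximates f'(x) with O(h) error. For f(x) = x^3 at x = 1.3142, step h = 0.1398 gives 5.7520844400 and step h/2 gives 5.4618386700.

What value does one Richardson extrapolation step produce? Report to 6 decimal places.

Method order is 1; weight 2^1 = 2.
Top: 2(5.4618386700) − (5.7520844400) = 5.1715929000
Denominator 2 − 1 = 1.
Extrapolated: 5.1715929000 / 1 = 5.1715929000
Gap between inputs: 2.902e-01; correction applied: −0.2902457700.

5.171593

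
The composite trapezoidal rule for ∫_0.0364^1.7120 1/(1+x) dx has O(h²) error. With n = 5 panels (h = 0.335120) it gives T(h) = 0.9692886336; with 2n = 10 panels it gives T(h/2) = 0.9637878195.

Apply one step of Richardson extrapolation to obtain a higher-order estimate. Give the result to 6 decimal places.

Method order is 2; weight 2^2 = 4.
Top: 4(0.9637878195) − (0.9692886336) = 2.8858626444
2.8858626444 ÷ 3 = 0.9619542148
Shift from A(h/2): −0.0018336047.

0.961954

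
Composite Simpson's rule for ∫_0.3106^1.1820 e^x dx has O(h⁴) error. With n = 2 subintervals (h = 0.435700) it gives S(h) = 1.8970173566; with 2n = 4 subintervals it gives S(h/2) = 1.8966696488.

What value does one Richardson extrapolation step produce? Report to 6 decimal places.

r = 4, so 2^r = 16.
Numerator 16*A(h/2) − A(h) = 16*1.8966696488 − 1.8970173566 = 28.4496970242
Divide by 2^4 − 1 = 15.
(16*1.8966696488 − 1.8970173566)/(16 − 1) = 1.8966464683

1.896646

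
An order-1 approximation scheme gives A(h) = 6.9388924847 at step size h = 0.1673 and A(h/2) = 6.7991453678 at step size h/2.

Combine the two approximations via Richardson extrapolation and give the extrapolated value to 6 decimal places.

Order 1 gives 2^r = 2 and 2^r − 1 = 1.
Difference of the inputs: 6.7991453678 − 6.9388924847 = -0.1397471169
Divide by 2^1 − 1 = 1: (-0.1397471169)/1 = -0.1397471169
R = A(h/2) + (A(h/2) − A(h))/1 = 6.7991453678 − 0.1397471169 = 6.6593982509
Shift from A(h/2): −0.1397471169.

6.659398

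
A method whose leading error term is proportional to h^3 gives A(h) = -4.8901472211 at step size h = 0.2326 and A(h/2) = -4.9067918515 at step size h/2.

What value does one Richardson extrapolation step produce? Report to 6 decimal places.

Method order is 3; weight 2^3 = 8.
2^3·A(h/2) = -39.2543348120; minus A(h) gives -34.3641875909.
Extrapolated: (-34.3641875909) / 7 = -4.9091696558

-4.909170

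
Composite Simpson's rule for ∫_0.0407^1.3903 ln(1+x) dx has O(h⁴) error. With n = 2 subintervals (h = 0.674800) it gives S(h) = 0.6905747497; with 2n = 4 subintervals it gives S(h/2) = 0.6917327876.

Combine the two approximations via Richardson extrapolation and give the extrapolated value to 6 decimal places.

0.691810

With r = 4 the leading error scales as h^4, so the weight is 2^4 = 16.
2^4·A(h/2) = 11.0677246016; minus A(h) gives 10.3771498519.
Divide by 2^4 − 1 = 15.
Result: 0.6918099901
Gap between inputs: 1.158e-03; correction applied: +0.0000772025.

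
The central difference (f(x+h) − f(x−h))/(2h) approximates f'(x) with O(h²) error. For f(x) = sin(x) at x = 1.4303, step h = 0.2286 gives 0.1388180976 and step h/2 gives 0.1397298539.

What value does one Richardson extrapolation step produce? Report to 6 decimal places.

Order 2 gives 2^r = 4 and 2^r − 1 = 3.
Difference of the inputs: 0.1397298539 − 0.1388180976 = 0.0009117563
Correction (A(h/2) − A(h))/(4 − 1) = 0.0009117563/3 = 0.0003039188
R = 0.1397298539 + 0.0003039188 = 0.1400337727

0.140034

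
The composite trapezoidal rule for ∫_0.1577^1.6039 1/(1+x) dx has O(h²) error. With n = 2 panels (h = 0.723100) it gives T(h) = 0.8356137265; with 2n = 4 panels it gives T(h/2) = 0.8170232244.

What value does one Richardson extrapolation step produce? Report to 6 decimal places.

Order 2 gives 2^r = 4 and 2^r − 1 = 3.
Top: 4(0.8170232244) − (0.8356137265) = 2.4324791711
(4*0.8170232244 − 0.8356137265)/(4 − 1) = 0.8108263904
Shift from A(h/2): −0.0061968340.

0.810826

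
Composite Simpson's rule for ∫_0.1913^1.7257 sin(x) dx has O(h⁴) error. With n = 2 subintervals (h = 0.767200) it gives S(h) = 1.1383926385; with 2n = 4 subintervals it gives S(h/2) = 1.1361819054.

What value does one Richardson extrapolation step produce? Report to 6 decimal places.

With r = 4 the leading error scales as h^4, so the weight is 2^4 = 16.
16·1.1361819054 = 18.1789104864; subtract 1.1383926385 → 17.0405178479
(16·1.1361819054 − 1.1383926385)/(16 − 1) = 1.1360345232

1.136035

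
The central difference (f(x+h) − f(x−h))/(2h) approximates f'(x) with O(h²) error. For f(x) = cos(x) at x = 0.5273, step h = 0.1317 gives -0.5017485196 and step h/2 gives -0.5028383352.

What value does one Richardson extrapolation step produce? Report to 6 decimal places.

r = 2: numerator weight 4, denominator 3.
2^2 × A(h/2) = -2.0113533408; minus A(h) gives -1.5096048212.
Divide by 2^2 − 1 = 3.
Extrapolated: (-1.5096048212) / 3 = -0.5032016071
Gap between inputs: 1.090e-03; correction applied: −0.0003632719.

-0.503202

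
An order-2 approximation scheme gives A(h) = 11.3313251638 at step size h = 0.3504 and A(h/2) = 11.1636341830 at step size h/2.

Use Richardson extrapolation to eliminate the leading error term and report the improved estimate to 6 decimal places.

Error is O(h^2); halving h shrinks it by 2^2 = 4.
2^2×A(h/2) = 44.6545367320; minus A(h) gives 33.3232115682.
Extrapolated: 33.3232115682 / 3 = 11.1077371894
Gap between inputs: 1.677e-01; correction applied: −0.0558969936.

11.107737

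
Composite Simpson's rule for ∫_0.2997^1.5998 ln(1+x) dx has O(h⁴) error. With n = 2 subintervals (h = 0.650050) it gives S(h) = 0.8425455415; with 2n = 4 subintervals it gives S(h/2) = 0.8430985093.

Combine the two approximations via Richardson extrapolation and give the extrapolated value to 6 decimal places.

0.843135

Leading term ∝ h^4; use weight 16 = 2^4.
16·0.8430985093 − 0.8425455415 = 12.6470306073
Extrapolated: 12.6470306073 / 15 = 0.8431353738
Shift from A(h/2): +0.0000368645.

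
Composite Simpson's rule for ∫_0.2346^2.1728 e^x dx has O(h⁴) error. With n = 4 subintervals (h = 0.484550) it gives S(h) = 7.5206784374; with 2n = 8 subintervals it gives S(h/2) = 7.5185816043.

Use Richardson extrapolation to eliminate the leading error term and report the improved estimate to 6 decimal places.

7.518442

Leading term ∝ h^4; use weight 16 = 2^4.
16·7.5185816043 − 7.5206784374 = 112.7766272314
Denominator 16 − 1 = 15.
Result: 7.5184418154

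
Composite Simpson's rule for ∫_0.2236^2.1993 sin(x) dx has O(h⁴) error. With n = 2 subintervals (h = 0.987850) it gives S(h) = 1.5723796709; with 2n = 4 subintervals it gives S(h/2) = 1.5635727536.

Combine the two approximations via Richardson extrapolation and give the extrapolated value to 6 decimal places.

1.562986

r = 4, so 2^r = 16.
A(h/2) − A(h) = 1.5635727536 − 1.5723796709 = -0.0088069173
Divide by 2^4 − 1 = 15: (-0.0088069173)/15 = -0.0005871278
R = A(h/2) + (A(h/2) − A(h))/15 = 1.5635727536 − 0.0005871278 = 1.5629856258
Gap between inputs: 8.807e-03; correction applied: −0.0005871278.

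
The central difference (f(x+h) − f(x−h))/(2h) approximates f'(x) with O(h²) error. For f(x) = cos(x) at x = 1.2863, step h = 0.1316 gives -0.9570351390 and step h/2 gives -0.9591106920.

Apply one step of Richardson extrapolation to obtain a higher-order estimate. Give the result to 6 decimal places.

-0.959803

With r = 2 the leading error scales as h^2, so the weight is 2^2 = 4.
Numerator 4·A(h/2) − A(h) = 4·(-0.9591106920) − (-0.9570351390) = -2.8794076290
Denominator 4 − 1 = 3.
So the Richardson estimate is -0.9598025430.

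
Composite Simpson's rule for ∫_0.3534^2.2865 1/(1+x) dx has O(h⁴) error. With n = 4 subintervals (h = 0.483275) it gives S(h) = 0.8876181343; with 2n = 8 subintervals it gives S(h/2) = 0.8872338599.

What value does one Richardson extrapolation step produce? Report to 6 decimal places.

The method has order 4: 2^4 = 16.
Top: 16(0.8872338599) − (0.8876181343) = 13.3081236241
Denominator 16 − 1 = 15.
13.3081236241 ÷ 15 = 0.8872082416
Shift from A(h/2): −0.0000256183.

0.887208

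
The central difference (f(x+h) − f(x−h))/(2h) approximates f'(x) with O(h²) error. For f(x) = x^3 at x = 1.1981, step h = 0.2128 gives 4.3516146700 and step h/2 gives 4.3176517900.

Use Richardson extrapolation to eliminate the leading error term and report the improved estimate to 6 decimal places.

r = 2: numerator weight 4, denominator 3.
Numerator 4·A(h/2) − A(h) = 4·4.3176517900 − 4.3516146700 = 12.9189924900
Extrapolated: 12.9189924900 / 3 = 4.3063308300
Correction |R − A(h/2)| = 1.132e-02; gap |A(h/2) − A(h)| = 3.396e-02.

4.306331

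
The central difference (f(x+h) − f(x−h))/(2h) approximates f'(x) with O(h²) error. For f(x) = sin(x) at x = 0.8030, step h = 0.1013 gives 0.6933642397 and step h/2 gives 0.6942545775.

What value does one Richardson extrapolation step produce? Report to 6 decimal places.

Method order is 2; weight 2^2 = 4.
Weighted: 2.7770183100 − 0.6933642397 = 2.0836540703
(4·0.6942545775 − 0.6933642397)/(4 − 1) = 0.6945513568

0.694551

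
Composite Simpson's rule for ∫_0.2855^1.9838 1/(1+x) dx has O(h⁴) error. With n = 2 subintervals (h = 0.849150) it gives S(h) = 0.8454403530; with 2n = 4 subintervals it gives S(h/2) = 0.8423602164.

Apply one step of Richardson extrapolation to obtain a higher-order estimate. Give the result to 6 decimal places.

Order 4 gives 2^r = 16 and 2^r − 1 = 15.
A(h/2) − A(h) = 0.8423602164 − 0.8454403530 = -0.0030801366
Correction (A(h/2) − A(h))/(16 − 1) = (-0.0030801366)/15 = -0.0002053424
R = A(h/2) + (A(h/2) − A(h))/15 = 0.8423602164 − 0.0002053424 = 0.8421548740

0.842155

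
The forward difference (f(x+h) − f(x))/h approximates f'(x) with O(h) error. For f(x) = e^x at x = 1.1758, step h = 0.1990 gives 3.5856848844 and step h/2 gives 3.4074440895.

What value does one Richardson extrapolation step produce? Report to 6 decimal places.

3.229203

r = 1: numerator weight 2, denominator 1.
2 × 3.4074440895 = 6.8148881790; subtract 3.5856848844 → 3.2292032946
Denominator 2 − 1 = 1.
Result: 3.2292032946
Gap between inputs: 1.782e-01; correction applied: −0.1782407949.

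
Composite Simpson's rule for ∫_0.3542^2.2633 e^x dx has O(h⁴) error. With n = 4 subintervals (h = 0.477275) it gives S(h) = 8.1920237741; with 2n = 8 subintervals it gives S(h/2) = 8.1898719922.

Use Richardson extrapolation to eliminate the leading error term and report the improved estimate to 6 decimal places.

8.189729

Leading term ∝ h^4; use weight 16 = 2^4.
16×8.1898719922 − 8.1920237741 = 122.8459281011
Divide by 2^4 − 1 = 15.
So the Richardson estimate is 8.1897285401.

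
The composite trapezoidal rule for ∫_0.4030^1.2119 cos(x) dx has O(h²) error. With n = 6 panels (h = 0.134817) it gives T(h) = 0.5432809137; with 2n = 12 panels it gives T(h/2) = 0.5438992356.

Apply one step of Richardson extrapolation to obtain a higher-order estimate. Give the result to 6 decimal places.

0.544105

The method has order 2: 2^2 = 4.
4*0.5438992356 = 2.1755969424; 2.1755969424 − 0.5432809137 = 1.6323160287
1.6323160287 ÷ 3 = 0.5441053429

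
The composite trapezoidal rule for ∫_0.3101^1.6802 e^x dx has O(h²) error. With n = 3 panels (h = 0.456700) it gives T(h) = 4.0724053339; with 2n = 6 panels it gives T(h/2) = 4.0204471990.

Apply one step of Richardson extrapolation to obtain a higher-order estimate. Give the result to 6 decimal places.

The method has order 2: 2^2 = 4.
4·4.0204471990 − 4.0724053339 = 12.0093834621
12.0093834621 ÷ 3 = 4.0031278207

4.003128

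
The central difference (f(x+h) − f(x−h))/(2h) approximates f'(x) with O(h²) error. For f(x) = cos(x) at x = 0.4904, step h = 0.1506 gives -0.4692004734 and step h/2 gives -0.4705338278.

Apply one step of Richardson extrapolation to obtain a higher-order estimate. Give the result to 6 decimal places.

-0.470978

With r = 2 the leading error scales as h^2, so the weight is 2^2 = 4.
4 × (-0.4705338278) = -1.8821353112; (-1.8821353112) − (-0.4692004734) = -1.4129348378
Denominator 4 − 1 = 3.
So the Richardson estimate is -0.4709782793.
Correction |R − A(h/2)| = 4.445e-04; gap |A(h/2) − A(h)| = 1.333e-03.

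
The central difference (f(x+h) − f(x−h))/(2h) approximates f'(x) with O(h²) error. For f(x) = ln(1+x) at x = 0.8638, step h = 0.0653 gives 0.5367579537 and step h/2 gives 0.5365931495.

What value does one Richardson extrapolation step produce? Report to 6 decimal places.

0.536538

The method has order 2: 2^2 = 4.
Difference of the inputs: 0.5365931495 − 0.5367579537 = -0.0001648042
Correction (A(h/2) − A(h))/(4 − 1) = (-0.0001648042)/3 = -0.0000549347
R = 0.5365931495 − 0.0000549347 = 0.5365382148
Correction |R − A(h/2)| = 5.493e-05; gap |A(h/2) − A(h)| = 1.648e-04.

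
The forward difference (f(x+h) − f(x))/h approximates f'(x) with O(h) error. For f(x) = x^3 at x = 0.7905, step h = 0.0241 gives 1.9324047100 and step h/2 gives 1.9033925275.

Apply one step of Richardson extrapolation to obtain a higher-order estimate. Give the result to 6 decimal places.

1.874380

The method has order 1: 2^1 = 2.
2·1.9033925275 − 1.9324047100 = 1.8743803450
Divide by 2^1 − 1 = 1.
So the Richardson estimate is 1.8743803450.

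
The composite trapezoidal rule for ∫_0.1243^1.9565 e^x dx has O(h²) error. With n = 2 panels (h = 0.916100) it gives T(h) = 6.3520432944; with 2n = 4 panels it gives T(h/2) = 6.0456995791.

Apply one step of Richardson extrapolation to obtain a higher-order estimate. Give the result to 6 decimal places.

5.943585

Order 2 gives 2^r = 4 and 2^r − 1 = 3.
Top: 4(6.0456995791) − (6.3520432944) = 17.8307550220
(4*6.0456995791 − 6.3520432944)/(4 − 1) = 5.9435850073
Shift from A(h/2): −0.1021145718.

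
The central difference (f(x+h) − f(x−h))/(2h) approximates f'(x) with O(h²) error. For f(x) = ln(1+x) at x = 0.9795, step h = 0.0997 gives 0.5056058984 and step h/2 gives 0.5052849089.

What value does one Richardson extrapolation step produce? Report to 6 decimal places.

0.505178

r = 2, so 2^r = 4.
Weighted: 2.0211396356 − 0.5056058984 = 1.5155337372
Extrapolated: 1.5155337372 / 3 = 0.5051779124
Gap between inputs: 3.210e-04; correction applied: −0.0001069965.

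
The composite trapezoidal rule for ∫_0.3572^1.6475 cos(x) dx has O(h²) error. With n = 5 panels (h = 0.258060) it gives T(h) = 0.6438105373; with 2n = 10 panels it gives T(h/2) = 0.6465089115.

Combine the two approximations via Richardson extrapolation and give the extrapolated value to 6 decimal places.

Error is O(h^2); halving h shrinks it by 2^2 = 4.
Difference of the inputs: 0.6465089115 − 0.6438105373 = 0.0026983742
Correction (A(h/2) − A(h))/(4 − 1) = 0.0026983742/3 = 0.0008994581
R = 0.6465089115 + 0.0008994581 = 0.6474083696
Shift from A(h/2): +0.0008994581.

0.647408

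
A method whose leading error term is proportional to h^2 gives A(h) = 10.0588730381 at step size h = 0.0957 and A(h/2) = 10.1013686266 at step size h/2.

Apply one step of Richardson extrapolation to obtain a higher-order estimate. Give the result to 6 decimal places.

10.115534

r = 2, so 2^r = 4.
Weighted: 40.4054745064 − 10.0588730381 = 30.3466014683
Denominator 4 − 1 = 3.
30.3466014683 ÷ 3 = 10.1155338228
Shift from A(h/2): +0.0141651962.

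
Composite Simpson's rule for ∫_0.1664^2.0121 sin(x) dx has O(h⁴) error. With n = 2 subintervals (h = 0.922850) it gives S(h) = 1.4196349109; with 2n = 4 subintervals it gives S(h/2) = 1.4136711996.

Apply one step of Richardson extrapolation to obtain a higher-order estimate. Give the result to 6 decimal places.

1.413274

Error is O(h^4); halving h shrinks it by 2^4 = 16.
Top: 16(1.4136711996) − (1.4196349109) = 21.1991042827
Denominator 16 − 1 = 15.
Extrapolated: 21.1991042827 / 15 = 1.4132736188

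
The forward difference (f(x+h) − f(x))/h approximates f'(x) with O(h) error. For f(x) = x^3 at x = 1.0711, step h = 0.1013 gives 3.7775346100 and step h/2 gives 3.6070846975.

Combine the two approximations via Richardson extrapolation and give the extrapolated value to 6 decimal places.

Method order is 1; weight 2^1 = 2.
2×3.6070846975 = 7.2141693950; subtract 3.7775346100 → 3.4366347850
Divide by 2^1 − 1 = 1.
So the Richardson estimate is 3.4366347850.
Correction |R − A(h/2)| = 1.704e-01; gap |A(h/2) − A(h)| = 1.704e-01.

3.436635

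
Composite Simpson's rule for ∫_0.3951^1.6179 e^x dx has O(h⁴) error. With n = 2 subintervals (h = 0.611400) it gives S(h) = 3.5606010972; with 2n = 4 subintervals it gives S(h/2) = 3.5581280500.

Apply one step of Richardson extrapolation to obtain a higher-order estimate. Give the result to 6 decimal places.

r = 4: numerator weight 16, denominator 15.
16·3.5581280500 = 56.9300488000; subtract 3.5606010972 → 53.3694477028
Denominator 16 − 1 = 15.
Extrapolated: 53.3694477028 / 15 = 3.5579631802
Correction |R − A(h/2)| = 1.649e-04; gap |A(h/2) − A(h)| = 2.473e-03.

3.557963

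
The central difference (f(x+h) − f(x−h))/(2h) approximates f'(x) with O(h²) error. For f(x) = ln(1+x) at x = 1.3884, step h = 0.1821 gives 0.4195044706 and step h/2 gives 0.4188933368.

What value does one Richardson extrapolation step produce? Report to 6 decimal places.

0.418690

r = 2, so 2^r = 4.
Top: 4(0.4188933368) − (0.4195044706) = 1.2560688766
1.2560688766 ÷ 3 = 0.4186896255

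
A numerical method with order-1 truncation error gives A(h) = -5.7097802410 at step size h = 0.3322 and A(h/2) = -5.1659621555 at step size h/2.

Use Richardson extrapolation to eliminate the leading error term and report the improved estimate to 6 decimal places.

-4.622144

Order 1 gives 2^r = 2 and 2^r − 1 = 1.
2*(-5.1659621555) = -10.3319243110; subtract (-5.7097802410) → -4.6221440700
R = (-4.6221440700)/1 = -4.6221440700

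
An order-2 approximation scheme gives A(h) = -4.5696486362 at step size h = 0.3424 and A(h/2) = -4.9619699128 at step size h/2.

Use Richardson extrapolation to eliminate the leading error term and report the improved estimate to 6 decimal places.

-5.092744

With r = 2 the leading error scales as h^2, so the weight is 2^2 = 4.
Weighted: (-19.8478796512) − (-4.5696486362) = -15.2782310150
Denominator 4 − 1 = 3.
Result: -5.0927436717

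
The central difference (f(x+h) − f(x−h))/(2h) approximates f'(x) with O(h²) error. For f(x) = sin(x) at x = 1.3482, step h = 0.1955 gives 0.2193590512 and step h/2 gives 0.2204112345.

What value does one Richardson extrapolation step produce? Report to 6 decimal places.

0.220762

Error is O(h^2); halving h shrinks it by 2^2 = 4.
4 × 0.2204112345 = 0.8816449380; subtract 0.2193590512 → 0.6622858868
Divide by 2^2 − 1 = 3.
0.6622858868 ÷ 3 = 0.2207619623
Correction |R − A(h/2)| = 3.507e-04; gap |A(h/2) − A(h)| = 1.052e-03.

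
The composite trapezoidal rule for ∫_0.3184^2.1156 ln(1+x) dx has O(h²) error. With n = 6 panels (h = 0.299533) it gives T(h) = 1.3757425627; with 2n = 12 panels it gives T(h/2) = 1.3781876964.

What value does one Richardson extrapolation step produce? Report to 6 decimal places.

The method has order 2: 2^2 = 4.
2^2 × A(h/2) = 5.5127507856; minus A(h) gives 4.1370082229.
(4 × 1.3781876964 − 1.3757425627)/(4 − 1) = 1.3790027410
Correction |R − A(h/2)| = 8.150e-04; gap |A(h/2) − A(h)| = 2.445e-03.

1.379003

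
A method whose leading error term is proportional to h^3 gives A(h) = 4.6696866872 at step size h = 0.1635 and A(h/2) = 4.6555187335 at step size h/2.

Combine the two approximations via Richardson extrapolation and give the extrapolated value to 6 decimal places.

Method order is 3; weight 2^3 = 8.
8×4.6555187335 − 4.6696866872 = 32.5744631808
Divide by 2^3 − 1 = 7.
32.5744631808 ÷ 7 = 4.6534947401
Correction |R − A(h/2)| = 2.024e-03; gap |A(h/2) − A(h)| = 1.417e-02.

4.653495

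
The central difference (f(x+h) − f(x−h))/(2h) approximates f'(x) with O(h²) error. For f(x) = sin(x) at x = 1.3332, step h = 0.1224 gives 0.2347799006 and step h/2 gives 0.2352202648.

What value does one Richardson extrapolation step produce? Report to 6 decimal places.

Leading term ∝ h^2; use weight 4 = 2^2.
Weighted: 0.9408810592 − 0.2347799006 = 0.7061011586
Extrapolated: 0.7061011586 / 3 = 0.2353670529

0.235367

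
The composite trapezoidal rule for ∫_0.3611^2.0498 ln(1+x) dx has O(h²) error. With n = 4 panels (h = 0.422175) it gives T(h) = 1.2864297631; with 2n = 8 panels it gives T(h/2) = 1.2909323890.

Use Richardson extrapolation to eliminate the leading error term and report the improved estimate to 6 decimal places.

1.292433

Error is O(h^2); halving h shrinks it by 2^2 = 4.
A(h/2) − A(h) = 1.2909323890 − 1.2864297631 = 0.0045026259
Correction (A(h/2) − A(h))/(4 − 1) = 0.0045026259/3 = 0.0015008753
R = 1.2909323890 + 0.0015008753 = 1.2924332643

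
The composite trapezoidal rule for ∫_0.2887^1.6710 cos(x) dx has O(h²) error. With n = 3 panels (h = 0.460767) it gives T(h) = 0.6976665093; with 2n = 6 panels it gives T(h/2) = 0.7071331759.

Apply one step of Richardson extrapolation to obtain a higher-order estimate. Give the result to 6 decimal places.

With r = 2 the leading error scales as h^2, so the weight is 2^2 = 4.
Weighted: 2.8285327036 − 0.6976665093 = 2.1308661943
R = 2.1308661943/3 = 0.7102887314

0.710289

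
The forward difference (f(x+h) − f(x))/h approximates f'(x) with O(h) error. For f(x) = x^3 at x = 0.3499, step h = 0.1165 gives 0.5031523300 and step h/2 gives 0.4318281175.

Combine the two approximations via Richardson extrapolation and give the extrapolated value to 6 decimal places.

0.360504

The method has order 1: 2^1 = 2.
2 × 0.4318281175 − 0.5031523300 = 0.3605039050
Extrapolated: 0.3605039050 / 1 = 0.3605039050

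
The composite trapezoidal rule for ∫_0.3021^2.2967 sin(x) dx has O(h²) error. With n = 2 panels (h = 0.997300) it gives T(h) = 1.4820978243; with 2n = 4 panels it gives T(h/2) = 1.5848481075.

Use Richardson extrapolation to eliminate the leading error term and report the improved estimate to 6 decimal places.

Order 2 gives 2^r = 4 and 2^r − 1 = 3.
4×1.5848481075 = 6.3393924300; subtract 1.4820978243 → 4.8572946057
4.8572946057 ÷ 3 = 1.6190982019
Correction |R − A(h/2)| = 3.425e-02; gap |A(h/2) − A(h)| = 1.028e-01.

1.619098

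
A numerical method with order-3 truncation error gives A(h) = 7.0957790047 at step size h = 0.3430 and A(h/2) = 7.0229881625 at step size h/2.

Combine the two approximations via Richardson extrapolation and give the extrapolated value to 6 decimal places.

7.012589

Method order is 3; weight 2^3 = 8.
Difference of the inputs: 7.0229881625 − 7.0957790047 = -0.0727908422
Divide by 2^3 − 1 = 7: (-0.0727908422)/7 = -0.0103986917
R = 7.0229881625 − 0.0103986917 = 7.0125894708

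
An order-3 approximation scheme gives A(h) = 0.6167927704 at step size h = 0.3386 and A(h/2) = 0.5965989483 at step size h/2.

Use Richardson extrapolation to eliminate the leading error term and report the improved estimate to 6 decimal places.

Leading term ∝ h^3; use weight 8 = 2^3.
2^3·A(h/2) = 4.7727915864; minus A(h) gives 4.1559988160.
Extrapolated: 4.1559988160 / 7 = 0.5937141166

0.593714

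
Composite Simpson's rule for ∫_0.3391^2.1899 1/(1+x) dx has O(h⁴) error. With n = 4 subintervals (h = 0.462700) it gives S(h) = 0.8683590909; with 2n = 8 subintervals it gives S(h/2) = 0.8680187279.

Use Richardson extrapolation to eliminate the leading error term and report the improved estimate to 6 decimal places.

0.867996

Error is O(h^4); halving h shrinks it by 2^4 = 16.
16 × 0.8680187279 = 13.8882996464; 13.8882996464 − 0.8683590909 = 13.0199405555
Divide by 2^4 − 1 = 15.
So the Richardson estimate is 0.8679960370.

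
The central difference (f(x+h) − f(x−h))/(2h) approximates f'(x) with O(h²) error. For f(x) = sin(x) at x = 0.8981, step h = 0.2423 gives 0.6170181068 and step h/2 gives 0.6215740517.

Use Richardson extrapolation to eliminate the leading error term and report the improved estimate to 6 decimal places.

0.623093

With r = 2 the leading error scales as h^2, so the weight is 2^2 = 4.
Top: 4(0.6215740517) − (0.6170181068) = 1.8692781000
Denominator 4 − 1 = 3.
1.8692781000 ÷ 3 = 0.6230927000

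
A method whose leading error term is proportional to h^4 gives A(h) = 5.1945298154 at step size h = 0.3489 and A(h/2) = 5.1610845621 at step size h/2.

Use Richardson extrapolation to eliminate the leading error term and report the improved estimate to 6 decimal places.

5.158855

Leading term ∝ h^4; use weight 16 = 2^4.
Top: 16(5.1610845621) − (5.1945298154) = 77.3828231782
Denominator 16 − 1 = 15.
Extrapolated: 77.3828231782 / 15 = 5.1588548785
Correction |R − A(h/2)| = 2.230e-03; gap |A(h/2) − A(h)| = 3.345e-02.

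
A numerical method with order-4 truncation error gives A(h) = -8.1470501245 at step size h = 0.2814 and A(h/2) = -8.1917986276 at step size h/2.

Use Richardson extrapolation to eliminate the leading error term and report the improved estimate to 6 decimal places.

-8.194782

The method has order 4: 2^4 = 16.
16*(-8.1917986276) = -131.0687780416; (-131.0687780416) − (-8.1470501245) = -122.9217279171
Divide by 2^4 − 1 = 15.
(16*(-8.1917986276) − (-8.1470501245))/(16 − 1) = -8.1947818611
Gap between inputs: 4.475e-02; correction applied: −0.0029832335.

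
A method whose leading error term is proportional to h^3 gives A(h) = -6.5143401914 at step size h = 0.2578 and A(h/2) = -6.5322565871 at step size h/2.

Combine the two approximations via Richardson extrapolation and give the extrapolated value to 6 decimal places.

-6.534816

Order 3 gives 2^r = 8 and 2^r − 1 = 7.
Weighted: (-52.2580526968) − (-6.5143401914) = -45.7437125054
(-45.7437125054) ÷ 7 = -6.5348160722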